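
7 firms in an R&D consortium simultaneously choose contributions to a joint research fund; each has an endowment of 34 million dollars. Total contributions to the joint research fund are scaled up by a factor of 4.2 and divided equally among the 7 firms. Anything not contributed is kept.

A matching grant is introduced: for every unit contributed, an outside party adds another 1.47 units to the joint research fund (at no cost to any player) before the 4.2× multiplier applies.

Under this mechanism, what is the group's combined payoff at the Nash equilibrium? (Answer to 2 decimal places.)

2469.01 million dollars

With the mechanism, a contributed unit returns 4.2 × 2.47 / 7 = 1.4820 per unit of net cost to the contributor — now above 1 — so contributing fully is weakly dominant for every player.
At the Nash equilibrium everyone contributes 34. Group total payoff = 4.2 × 2.47 × 238 = 2469.01.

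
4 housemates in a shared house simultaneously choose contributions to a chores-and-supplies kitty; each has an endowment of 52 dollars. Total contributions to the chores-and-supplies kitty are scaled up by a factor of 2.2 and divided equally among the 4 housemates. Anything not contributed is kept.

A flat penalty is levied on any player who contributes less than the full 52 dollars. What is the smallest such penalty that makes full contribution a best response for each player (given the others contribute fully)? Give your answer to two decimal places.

23.40 dollars

Given the others contribute fully, the best deviation is to contribute 0 (any partial contribution still incurs the fine and gives up units whose private return 0.5500 is below 1).
Deviating from 52 to 0 saves 52 dollars but forfeits the deviator's share of the drop in the chores-and-supplies kitty: 2.2/4 × 52 = 28.60.
So the deviation gain is 52 − 28.60 = 23.40, and the fine must be at least 23.40 dollars to wipe it out.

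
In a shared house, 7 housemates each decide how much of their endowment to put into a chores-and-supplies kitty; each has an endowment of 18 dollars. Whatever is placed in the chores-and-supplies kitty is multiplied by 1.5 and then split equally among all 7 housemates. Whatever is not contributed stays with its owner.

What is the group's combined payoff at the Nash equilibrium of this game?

126.00 dollars

Each contributed unit returns 1.5/7 = 0.2143 to its contributor — below 1 — so contributing 0 is dominant for every player. At the Nash equilibrium everyone keeps their 18, and the group total is 7 × 18 = 126.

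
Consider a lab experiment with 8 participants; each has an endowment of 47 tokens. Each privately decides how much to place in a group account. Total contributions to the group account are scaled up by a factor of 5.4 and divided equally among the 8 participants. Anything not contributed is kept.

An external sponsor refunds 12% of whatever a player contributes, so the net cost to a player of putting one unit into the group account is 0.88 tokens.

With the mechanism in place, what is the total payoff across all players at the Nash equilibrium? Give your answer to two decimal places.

376.00 tokens

Even with the mechanism, each unit contributed returns only (5.4/8) / 0.88 = 0.7670 per unit of net cost, so contributing nothing is still dominant.
At the Nash equilibrium no one contributes; group total payoff = 8 × 47 = 376.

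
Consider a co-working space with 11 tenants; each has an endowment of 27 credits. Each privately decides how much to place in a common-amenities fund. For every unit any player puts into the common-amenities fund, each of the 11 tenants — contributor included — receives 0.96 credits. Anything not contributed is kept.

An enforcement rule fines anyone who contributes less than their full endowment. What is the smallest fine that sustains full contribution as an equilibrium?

1.08 credits

Given the others contribute fully, the best deviation is to contribute 0 (any partial contribution still incurs the fine and gives up units whose private return 0.96 is below 1).
Deviating from 27 to 0 saves 27 credits but forfeits the deviator's share of the drop in the common-amenities fund: 0.96 × 27 = 25.92.
So the deviation gain is 27 − 25.92 = 1.08, and the fine must be at least 1.08 credits to wipe it out.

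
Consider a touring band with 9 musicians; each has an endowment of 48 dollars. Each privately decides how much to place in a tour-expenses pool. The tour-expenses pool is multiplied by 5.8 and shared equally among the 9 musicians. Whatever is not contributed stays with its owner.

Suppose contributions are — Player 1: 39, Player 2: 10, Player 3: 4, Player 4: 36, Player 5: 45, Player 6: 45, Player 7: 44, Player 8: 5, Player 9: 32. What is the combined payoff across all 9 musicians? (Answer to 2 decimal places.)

Total contributed: 39 + 10 + 4 + 36 + 45 + 45 + 44 + 5 + 32 = 260; total kept: 9 × 48 − 260 = 172.
The tour-expenses pool pays out 5.8 × 260 = 1508.00 in aggregate.
Group total = 172 + 1508.00 = 1680.00.

1680.00 dollars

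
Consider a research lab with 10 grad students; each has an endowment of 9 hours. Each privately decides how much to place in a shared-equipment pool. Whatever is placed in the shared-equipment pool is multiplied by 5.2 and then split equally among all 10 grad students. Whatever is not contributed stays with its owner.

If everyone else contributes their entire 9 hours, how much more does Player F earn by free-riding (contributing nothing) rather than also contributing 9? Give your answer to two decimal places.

Switching from a contribution of 9 to 0 lets Player F keep an extra 9 hours, but lowers the shared-equipment pool by 9, which costs Player F their own share of that drop: 5.2/10 × 9 = 4.68.
Net gain = 9 − 4.68 = 4.32. The private return per contributed unit (0.5200) is below 1, so free-riding is indeed the best response regardless of what the others do.

4.32 hours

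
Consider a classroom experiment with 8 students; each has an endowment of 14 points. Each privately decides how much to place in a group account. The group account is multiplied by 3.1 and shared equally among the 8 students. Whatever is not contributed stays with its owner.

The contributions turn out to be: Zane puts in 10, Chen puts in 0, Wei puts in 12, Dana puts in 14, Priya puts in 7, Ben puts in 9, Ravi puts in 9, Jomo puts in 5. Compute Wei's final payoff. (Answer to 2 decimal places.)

Total contributed: 10 + 0 + 12 + 14 + 7 + 9 + 9 + 5 = 66.
Each receives 3.1 × 66 / 8 = 25.58 from the group account.
Wei keeps 14 − 12 = 2, so Wei's payoff is 2 + 25.58 = 27.58.

27.58 points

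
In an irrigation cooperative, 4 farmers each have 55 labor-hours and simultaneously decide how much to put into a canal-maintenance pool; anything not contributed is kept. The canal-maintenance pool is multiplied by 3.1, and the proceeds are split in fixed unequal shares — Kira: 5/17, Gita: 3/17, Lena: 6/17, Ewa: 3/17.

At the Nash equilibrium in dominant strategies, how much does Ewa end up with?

85.09 labor-hours

A player with share s gets back 3.1·s per unit contributed, so full contribution is dominant for anyone with s > 1/3.1 = 0.3226 and zero contribution is dominant for anyone below.
Lena alone (share 6/17) is above the threshold, contributing 55; the remaining 3 contribute 0. Total contributed: 55.
Ewa keeps 55 and receives 3.1 × 55 × 3/17 = 30.09 from the canal-maintenance pool, for a payoff of 85.09.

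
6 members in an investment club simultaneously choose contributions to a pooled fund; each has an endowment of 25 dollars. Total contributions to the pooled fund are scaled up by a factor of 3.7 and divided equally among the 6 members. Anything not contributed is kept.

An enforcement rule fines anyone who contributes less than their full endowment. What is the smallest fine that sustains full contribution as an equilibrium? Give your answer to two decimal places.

9.58 dollars

Given the others contribute fully, the best deviation is to contribute 0 (any partial contribution still incurs the fine and gives up units whose private return 0.6167 is below 1).
Deviating from 25 to 0 saves 25 dollars but forfeits the deviator's share of the drop in the pooled fund: 3.7/6 × 25 = 15.42.
So the deviation gain is 25 − 15.42 = 9.58, and the fine must be at least 9.58 dollars to wipe it out.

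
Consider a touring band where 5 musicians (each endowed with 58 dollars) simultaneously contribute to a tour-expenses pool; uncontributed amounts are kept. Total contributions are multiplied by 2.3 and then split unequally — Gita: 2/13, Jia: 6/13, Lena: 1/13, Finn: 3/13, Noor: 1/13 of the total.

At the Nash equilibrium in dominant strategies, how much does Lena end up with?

68.26 dollars

For player j, contributing a unit is worthwhile iff 2.3 × (j's share) ≥ 1, i.e. iff j's share is at least 0.4348.
The only share above 0.4348 is Jia's 6/13, contributing 58; the remaining 4 contribute 0. Total contributed: 58.
Lena keeps 58 and receives 2.3 × 58 × 1/13 = 10.26 from the tour-expenses pool, for a payoff of 68.26.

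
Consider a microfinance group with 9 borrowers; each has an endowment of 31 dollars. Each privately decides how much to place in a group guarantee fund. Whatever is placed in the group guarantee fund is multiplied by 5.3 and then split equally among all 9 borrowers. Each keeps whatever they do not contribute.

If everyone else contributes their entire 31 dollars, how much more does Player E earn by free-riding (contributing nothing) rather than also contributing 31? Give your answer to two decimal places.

Switching from a contribution of 31 to 0 lets Player E keep an extra 31 dollars, but lowers the group guarantee fund by 31, which costs Player E their own share of that drop: 5.3/9 × 31 = 18.26.
Net gain = 31 − 18.26 = 12.74. The private return per contributed unit (0.5889) is below 1, so free-riding is indeed the best response regardless of what the others do.

12.74 dollars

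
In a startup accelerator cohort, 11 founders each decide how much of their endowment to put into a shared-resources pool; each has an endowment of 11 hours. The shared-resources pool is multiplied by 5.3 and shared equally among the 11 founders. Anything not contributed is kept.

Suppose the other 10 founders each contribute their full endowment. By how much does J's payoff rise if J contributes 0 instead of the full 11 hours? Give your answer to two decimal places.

Switching from a contribution of 11 to 0 lets J keep an extra 11 hours, but lowers the shared-resources pool by 11, which costs J their own share of that drop: 5.3/11 × 11 = 5.30.
Net gain = 11 − 5.30 = 5.70. The private return per contributed unit (0.4818) is below 1, so free-riding is indeed the best response regardless of what the others do.

5.70 hours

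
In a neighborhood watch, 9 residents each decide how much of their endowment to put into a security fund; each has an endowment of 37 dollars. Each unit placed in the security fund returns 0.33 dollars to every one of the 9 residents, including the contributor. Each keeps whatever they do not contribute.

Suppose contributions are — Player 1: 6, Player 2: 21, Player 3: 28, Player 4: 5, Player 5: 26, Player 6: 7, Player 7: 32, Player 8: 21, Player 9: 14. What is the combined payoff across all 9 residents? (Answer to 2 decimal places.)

Total contributed: 6 + 21 + 28 + 5 + 26 + 7 + 32 + 21 + 14 = 160; total kept: 9 × 37 − 160 = 173.
The security fund pays out 0.33 × 9 × 160 = 475.20 in aggregate.
Group total = 173 + 475.20 = 648.20.

648.20 dollars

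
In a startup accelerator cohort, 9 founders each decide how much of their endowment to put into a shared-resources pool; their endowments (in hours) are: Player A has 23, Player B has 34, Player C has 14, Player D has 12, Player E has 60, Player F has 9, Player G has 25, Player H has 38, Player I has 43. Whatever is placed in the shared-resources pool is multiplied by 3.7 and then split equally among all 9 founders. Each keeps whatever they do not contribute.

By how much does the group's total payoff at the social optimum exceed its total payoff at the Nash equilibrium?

696.60 hours

The private return per contributed unit is 3.7/9 = 0.4111 < 1 for every player regardless of endowment, so the Nash equilibrium is zero contribution and the group total is Σ E_j = 23 + 34 + 14 + 12 + 60 + 9 + 25 + 38 + 43 = 258.
Each contributed unit returns 3.700 to the group, so the social optimum is full contribution by everyone: group total = 3.700 × 258 = 954.60.
Efficiency loss = (3.700 − 1) × 258 = 696.60.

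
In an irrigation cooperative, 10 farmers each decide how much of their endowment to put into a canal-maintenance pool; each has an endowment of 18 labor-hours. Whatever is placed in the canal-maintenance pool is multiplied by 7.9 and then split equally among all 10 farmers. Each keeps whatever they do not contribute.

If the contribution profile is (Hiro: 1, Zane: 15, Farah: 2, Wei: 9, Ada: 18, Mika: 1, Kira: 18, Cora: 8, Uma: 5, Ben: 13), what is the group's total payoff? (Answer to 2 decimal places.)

801.00 labor-hours

Total contributed: 1 + 15 + 2 + 9 + 18 + 1 + 18 + 8 + 5 + 13 = 90; total kept: 10 × 18 − 90 = 90.
The canal-maintenance pool pays out 7.9 × 90 = 711.00 in aggregate.
Group total = 90 + 711.00 = 801.00.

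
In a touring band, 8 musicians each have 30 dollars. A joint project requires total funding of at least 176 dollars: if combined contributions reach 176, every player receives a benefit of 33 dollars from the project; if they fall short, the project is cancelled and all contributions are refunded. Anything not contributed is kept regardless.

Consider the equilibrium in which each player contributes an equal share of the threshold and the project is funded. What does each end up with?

41 dollars

Equal share of the threshold: 176/8 = 22.
At this profile no one gains by cutting their contribution: any cut drops the total below 176, the project is cancelled, contributions are refunded, and the deviator ends with 30, which is less than 30 − 22 + 33 = 41. Contributing more than 22 just wastes the excess. So contributing exactly 22 is a best response.
Each player's payoff: 30 − 22 + 33 = 41.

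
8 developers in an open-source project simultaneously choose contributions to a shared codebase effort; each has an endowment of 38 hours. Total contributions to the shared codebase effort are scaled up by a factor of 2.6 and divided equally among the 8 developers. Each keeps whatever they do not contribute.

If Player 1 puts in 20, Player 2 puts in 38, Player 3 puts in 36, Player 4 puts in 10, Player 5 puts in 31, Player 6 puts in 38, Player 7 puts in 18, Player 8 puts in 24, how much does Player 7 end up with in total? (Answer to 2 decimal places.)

Total contributed: 20 + 38 + 36 + 10 + 31 + 38 + 18 + 24 = 215.
Each receives 2.6 × 215 / 8 = 69.88 from the shared codebase effort.
Player 7 keeps 38 − 18 = 20, so Player 7's payoff is 20 + 69.88 = 89.88.

89.88 hours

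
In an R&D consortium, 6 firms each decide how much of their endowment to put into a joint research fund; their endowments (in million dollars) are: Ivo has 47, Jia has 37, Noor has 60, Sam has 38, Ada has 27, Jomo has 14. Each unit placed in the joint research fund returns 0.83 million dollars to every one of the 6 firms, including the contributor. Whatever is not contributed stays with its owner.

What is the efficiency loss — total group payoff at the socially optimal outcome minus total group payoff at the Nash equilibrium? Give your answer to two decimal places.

887.54 million dollars

The private return per contributed unit is 0.83 < 1 for everyone, so the Nash equilibrium is zero contribution and the group total is Σ E_j = 47 + 37 + 60 + 38 + 27 + 14 = 223.
Each contributed unit returns 4.980 to the group, so the social optimum is full contribution by everyone: group total = 4.980 × 223 = 1110.54.
Efficiency loss = (4.980 − 1) × 223 = 887.54.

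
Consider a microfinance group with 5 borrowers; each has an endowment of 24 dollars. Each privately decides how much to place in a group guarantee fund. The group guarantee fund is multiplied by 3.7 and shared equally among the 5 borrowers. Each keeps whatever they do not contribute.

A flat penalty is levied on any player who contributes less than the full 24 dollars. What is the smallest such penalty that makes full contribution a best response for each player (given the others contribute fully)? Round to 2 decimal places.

6.24 dollars

Given the others contribute fully, the best deviation is to contribute 0 (any partial contribution still incurs the fine and gives up units whose private return 0.7400 is below 1).
Deviating from 24 to 0 saves 24 dollars but forfeits the deviator's share of the drop in the group guarantee fund: 3.7/5 × 24 = 17.76.
So the deviation gain is 24 − 17.76 = 6.24, and the fine must be at least 6.24 dollars to wipe it out.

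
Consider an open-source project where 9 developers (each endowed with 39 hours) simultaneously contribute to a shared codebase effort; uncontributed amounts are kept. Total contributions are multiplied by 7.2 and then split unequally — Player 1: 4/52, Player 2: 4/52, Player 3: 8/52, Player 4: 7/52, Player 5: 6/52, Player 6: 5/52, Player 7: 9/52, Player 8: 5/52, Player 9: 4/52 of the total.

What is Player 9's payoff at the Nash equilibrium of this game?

Player j's private return per contributed unit is 7.2 × (j's share). Contributing is weakly dominant for j when that share is at least 1/7.2 = 0.1389, and contributing 0 is dominant otherwise.
Player 3 and Player 7 clear that bar, contributing 39 each; the remaining 7 contribute 0. Total contributed: 78.
Player 9 keeps 39 and receives 7.2 × 78 × 4/52 = 43.20 from the shared codebase effort, for a payoff of 82.20.

82.20 hours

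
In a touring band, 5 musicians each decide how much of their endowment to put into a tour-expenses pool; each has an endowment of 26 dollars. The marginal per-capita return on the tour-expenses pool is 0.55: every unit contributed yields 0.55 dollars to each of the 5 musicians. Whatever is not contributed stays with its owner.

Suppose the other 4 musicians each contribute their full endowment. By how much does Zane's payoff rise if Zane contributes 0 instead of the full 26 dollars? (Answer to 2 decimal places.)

Switching from a contribution of 26 to 0 lets Zane keep an extra 26 dollars, but lowers the tour-expenses pool by 26, which costs Zane their own share of that drop: 0.55 × 26 = 14.30.
Net gain = 26 − 14.30 = 11.70. The private return per contributed unit (0.55) is below 1, so free-riding is indeed the best response regardless of what the others do.

11.70 dollars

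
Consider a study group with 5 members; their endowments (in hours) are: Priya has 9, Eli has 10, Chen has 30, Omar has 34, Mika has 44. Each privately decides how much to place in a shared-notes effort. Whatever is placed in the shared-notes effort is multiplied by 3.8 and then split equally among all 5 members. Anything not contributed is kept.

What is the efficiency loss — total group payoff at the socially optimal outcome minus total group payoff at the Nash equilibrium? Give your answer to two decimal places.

355.60 hours

The private return per contributed unit is 3.8/5 = 0.7600 < 1 for every player regardless of endowment, so the Nash equilibrium is zero contribution and the group total is Σ E_j = 9 + 10 + 30 + 34 + 44 = 127.
Each contributed unit returns 3.800 to the group, so the social optimum is full contribution by everyone: group total = 3.800 × 127 = 482.60.
Efficiency loss = (3.800 − 1) × 127 = 355.60.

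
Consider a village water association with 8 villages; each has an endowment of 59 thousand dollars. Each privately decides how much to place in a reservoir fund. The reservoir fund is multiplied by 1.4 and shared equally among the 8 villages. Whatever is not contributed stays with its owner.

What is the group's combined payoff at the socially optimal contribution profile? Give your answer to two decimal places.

660.80 thousand dollars

Each contributed unit returns 1.400 to the group as a whole (0.1750 to each of 8 players), which exceeds 1, so the social optimum is full contribution: group total = 1.400 × 472 = 660.80.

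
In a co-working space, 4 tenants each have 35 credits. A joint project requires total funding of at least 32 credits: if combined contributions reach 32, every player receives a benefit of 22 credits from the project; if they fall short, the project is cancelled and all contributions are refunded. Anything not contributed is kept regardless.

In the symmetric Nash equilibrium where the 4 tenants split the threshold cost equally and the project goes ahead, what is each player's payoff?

49 credits

Equal share of the threshold: 32/4 = 8.
At this profile no one gains by cutting their contribution: any cut drops the total below 32, the project is cancelled, contributions are refunded, and the deviator ends with 35, which is less than 35 − 8 + 22 = 49. Contributing more than 8 just wastes the excess. So contributing exactly 8 is a best response.
Each player's payoff: 35 − 8 + 22 = 49.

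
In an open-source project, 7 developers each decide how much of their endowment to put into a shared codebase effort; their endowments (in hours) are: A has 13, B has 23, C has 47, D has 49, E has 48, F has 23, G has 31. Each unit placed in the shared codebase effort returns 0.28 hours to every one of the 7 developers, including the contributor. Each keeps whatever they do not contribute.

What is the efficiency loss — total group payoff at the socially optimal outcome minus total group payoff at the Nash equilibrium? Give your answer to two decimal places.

224.64 hours

The private return per contributed unit is 0.28 < 1 for everyone, so the Nash equilibrium is zero contribution and the group total is Σ E_j = 13 + 23 + 47 + 49 + 48 + 23 + 31 = 234.
Each contributed unit returns 1.960 to the group, so the social optimum is full contribution by everyone: group total = 1.960 × 234 = 458.64.
Efficiency loss = (1.960 − 1) × 234 = 224.64.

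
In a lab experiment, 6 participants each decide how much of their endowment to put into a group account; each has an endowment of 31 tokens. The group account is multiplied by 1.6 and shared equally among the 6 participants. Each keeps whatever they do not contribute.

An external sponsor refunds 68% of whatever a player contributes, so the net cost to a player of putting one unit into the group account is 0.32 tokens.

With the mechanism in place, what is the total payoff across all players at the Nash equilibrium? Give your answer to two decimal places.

With the mechanism, a contributed unit returns (1.6/6) / 0.32 = 0.8333 per unit of net cost — still below 1 — so contributing 0 remains dominant for every player.
At the Nash equilibrium no one contributes; group total payoff = 6 × 31 = 186.

186.00 tokens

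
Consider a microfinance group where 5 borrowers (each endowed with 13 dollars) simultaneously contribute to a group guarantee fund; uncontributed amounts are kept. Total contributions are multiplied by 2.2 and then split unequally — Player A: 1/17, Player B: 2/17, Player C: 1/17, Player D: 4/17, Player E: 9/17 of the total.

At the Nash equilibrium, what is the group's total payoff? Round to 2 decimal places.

80.60 dollars

Player j's private return per contributed unit is 2.2 × (j's share). Contributing is weakly dominant for j when that share is at least 1/2.2 = 0.4545, and contributing 0 is dominant otherwise.
Player E alone (share 9/17) is above the threshold, contributing 13; the remaining 4 contribute 0. Total contributed: 13.
The group guarantee fund pays out 2.2 × 13 = 28.60 in total (split across the unequal shares, but the aggregate is all that matters for the group sum).
The 4 free-riders keep 13 each, adding 52. Group total = 52 + 28.60 = 80.60.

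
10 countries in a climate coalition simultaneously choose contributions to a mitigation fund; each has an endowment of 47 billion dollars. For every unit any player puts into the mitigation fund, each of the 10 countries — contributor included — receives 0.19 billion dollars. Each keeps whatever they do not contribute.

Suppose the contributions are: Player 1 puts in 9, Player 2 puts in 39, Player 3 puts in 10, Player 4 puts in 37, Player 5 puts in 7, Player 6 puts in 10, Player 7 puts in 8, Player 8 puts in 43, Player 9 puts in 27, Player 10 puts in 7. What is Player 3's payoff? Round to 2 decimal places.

Total contributed: 9 + 39 + 10 + 37 + 7 + 10 + 8 + 43 + 27 + 7 = 197.
Each receives 0.19 × 197 = 37.43 from the mitigation fund.
Player 3 keeps 47 − 10 = 37, so Player 3's payoff is 37 + 37.43 = 74.43.

74.43 billion dollars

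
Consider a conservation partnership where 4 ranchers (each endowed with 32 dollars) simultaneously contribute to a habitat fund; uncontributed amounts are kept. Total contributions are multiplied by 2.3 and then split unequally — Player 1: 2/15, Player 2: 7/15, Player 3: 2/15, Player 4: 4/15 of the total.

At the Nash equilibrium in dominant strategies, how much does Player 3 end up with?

Each unit j contributes comes back to j as 2.3 × (j's share), so j prefers to contribute only if that share exceeds 1/2.3 = 0.4348; otherwise keeping the unit dominates.
Only Player 2 (7/15) clears that bar, contributing 32; the remaining 3 contribute 0. Total contributed: 32.
Player 3 keeps 32 and receives 2.3 × 32 × 2/15 = 9.81 from the habitat fund, for a payoff of 41.81.

41.81 dollars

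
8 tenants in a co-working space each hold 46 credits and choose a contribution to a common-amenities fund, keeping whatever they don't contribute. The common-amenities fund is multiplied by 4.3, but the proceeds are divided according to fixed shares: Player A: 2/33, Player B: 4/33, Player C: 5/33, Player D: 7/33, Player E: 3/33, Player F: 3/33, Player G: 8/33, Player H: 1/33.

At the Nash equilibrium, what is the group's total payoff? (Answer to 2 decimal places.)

519.80 credits

For player j, contributing a unit is worthwhile iff 4.3 × (j's share) ≥ 1, i.e. iff j's share is at least 0.2326.
The only share above 0.2326 is Player G's 8/33, contributing 46; the remaining 7 contribute 0. Total contributed: 46.
The common-amenities fund pays out 4.3 × 46 = 197.80 in total (split across the unequal shares, but the aggregate is all that matters for the group sum).
The 7 free-riders keep 46 each, adding 322. Group total = 322 + 197.80 = 519.80.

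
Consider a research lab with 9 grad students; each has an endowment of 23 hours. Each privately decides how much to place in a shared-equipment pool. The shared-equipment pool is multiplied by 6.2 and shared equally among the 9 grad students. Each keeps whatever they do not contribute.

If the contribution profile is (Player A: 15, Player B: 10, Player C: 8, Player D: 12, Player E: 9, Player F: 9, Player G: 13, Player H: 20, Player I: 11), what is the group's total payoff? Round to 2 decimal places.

763.40 hours

Total contributed: 15 + 10 + 8 + 12 + 9 + 9 + 13 + 20 + 11 = 107; total kept: 9 × 23 − 107 = 100.
The shared-equipment pool pays out 6.2 × 107 = 663.40 in aggregate.
Group total = 100 + 663.40 = 763.40.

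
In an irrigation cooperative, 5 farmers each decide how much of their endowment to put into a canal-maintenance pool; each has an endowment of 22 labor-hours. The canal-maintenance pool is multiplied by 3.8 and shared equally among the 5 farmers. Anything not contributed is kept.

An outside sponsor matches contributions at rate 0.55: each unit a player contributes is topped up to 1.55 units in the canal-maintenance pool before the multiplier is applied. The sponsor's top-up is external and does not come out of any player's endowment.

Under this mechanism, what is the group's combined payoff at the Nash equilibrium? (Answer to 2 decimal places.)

The effective private return per unit is now 3.8 × 1.55 / 5 = 1.1780 > 1, so every player's dominant strategy flips to full contribution.
At the Nash equilibrium everyone contributes 22. Group total payoff = 3.8 × 1.55 × 110 = 647.90.

647.90 labor-hours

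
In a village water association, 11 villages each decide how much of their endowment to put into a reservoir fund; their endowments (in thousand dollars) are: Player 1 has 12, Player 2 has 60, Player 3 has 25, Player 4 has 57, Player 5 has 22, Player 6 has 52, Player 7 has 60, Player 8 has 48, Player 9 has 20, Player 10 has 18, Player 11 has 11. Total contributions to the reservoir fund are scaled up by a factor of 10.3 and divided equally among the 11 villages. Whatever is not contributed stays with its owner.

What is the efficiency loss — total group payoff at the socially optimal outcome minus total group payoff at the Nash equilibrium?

3580.50 thousand dollars

The private return per contributed unit is 10.3/11 = 0.9364 < 1 for every player regardless of endowment, so the Nash equilibrium is zero contribution and the group total is Σ E_j = 12 + 60 + 25 + 57 + 22 + 52 + 60 + 48 + 20 + 18 + 11 = 385.
Each contributed unit returns 10.300 to the group, so the social optimum is full contribution by everyone: group total = 10.300 × 385 = 3965.50.
Efficiency loss = (10.300 − 1) × 385 = 3580.50.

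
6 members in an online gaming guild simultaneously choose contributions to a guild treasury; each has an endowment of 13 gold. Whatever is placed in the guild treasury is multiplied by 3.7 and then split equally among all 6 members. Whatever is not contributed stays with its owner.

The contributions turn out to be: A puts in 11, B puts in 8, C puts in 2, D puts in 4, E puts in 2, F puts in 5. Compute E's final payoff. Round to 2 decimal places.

30.73 gold

Total contributed: 11 + 8 + 2 + 4 + 2 + 5 = 32.
Each receives 3.7 × 32 / 6 = 19.73 from the guild treasury.
E keeps 13 − 2 = 11, so E's payoff is 11 + 19.73 = 30.73.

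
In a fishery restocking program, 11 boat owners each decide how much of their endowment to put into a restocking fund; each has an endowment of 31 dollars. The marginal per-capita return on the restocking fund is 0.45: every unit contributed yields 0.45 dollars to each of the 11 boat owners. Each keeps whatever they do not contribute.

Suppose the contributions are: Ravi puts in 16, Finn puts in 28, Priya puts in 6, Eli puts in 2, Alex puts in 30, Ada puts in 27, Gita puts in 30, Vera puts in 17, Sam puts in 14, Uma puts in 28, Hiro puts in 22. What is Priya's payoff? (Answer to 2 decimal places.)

124.00 dollars

Total contributed: 16 + 28 + 6 + 2 + 30 + 27 + 30 + 17 + 14 + 28 + 22 = 220.
Each receives 0.45 × 220 = 99.00 from the restocking fund.
Priya keeps 31 − 6 = 25, so Priya's payoff is 25 + 99.00 = 124.00.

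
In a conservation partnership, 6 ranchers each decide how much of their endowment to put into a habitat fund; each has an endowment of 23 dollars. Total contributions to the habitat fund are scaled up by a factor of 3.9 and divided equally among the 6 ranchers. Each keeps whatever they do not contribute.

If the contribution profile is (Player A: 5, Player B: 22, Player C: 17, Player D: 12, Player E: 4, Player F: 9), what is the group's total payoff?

338.10 dollars

Total contributed: 5 + 22 + 17 + 12 + 4 + 9 = 69; total kept: 6 × 23 − 69 = 69.
The habitat fund pays out 3.9 × 69 = 269.10 in aggregate.
Group total = 69 + 269.10 = 338.10.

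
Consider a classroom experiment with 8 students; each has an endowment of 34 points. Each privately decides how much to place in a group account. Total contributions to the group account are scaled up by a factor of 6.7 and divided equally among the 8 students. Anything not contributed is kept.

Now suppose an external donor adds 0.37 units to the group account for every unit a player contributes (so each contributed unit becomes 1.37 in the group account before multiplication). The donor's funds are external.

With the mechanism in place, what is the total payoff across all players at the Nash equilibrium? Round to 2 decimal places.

Under the mechanism each unit contributed yields 6.7 × 1.37 / 8 = 1.1474 back to its contributor per unit of net cost, which exceeds 1, making full contribution the dominant choice for everyone.
So the Nash equilibrium is full contribution by all 8; the group earns 6.7 × 1.37 × 272 = 2496.69.

2496.69 points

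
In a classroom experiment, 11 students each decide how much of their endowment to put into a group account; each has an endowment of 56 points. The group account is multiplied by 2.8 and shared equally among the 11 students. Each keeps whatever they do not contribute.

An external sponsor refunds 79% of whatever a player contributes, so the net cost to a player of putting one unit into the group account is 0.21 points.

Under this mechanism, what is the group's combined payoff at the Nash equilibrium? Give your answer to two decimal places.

With the mechanism, a contributed unit returns (2.8/11) / 0.21 = 1.2121 per unit of net cost to the contributor — now above 1 — so contributing fully is weakly dominant for every player.
So the Nash equilibrium is full contribution by all 11; the group earns 11 × (56 × 0.79 + 2.8 × 56) = 2211.44.

2211.44 points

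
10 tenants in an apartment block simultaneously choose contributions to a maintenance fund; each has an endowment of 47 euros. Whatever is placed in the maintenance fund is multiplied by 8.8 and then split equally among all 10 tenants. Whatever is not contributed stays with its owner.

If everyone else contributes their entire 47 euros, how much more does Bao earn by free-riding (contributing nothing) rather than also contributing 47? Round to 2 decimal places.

5.64 euros

Switching from a contribution of 47 to 0 lets Bao keep an extra 47 euros, but lowers the maintenance fund by 47, which costs Bao their own share of that drop: 8.8/10 × 47 = 41.36.
Net gain = 47 − 41.36 = 5.64. The private return per contributed unit (0.8800) is below 1, so free-riding is indeed the best response regardless of what the others do.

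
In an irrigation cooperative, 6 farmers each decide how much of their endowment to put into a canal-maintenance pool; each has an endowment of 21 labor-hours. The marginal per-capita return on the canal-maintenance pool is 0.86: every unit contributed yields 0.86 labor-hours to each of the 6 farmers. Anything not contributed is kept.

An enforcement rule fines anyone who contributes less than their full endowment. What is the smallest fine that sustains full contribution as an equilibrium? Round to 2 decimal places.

2.94 labor-hours

Given the others contribute fully, the best deviation is to contribute 0 (any partial contribution still incurs the fine and gives up units whose private return 0.86 is below 1).
Deviating from 21 to 0 saves 21 labor-hours but forfeits the deviator's share of the drop in the canal-maintenance pool: 0.86 × 21 = 18.06.
So the deviation gain is 21 − 18.06 = 2.94, and the fine must be at least 2.94 labor-hours to wipe it out.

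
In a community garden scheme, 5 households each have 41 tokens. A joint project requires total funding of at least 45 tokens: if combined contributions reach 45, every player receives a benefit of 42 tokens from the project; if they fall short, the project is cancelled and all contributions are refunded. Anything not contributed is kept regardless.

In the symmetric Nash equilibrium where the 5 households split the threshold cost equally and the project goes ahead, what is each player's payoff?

Equal share of the threshold: 45/5 = 9.
At this profile no one gains by cutting their contribution: any cut drops the total below 45, the project is cancelled, contributions are refunded, and the deviator ends with 41, which is less than 41 − 9 + 42 = 74. Contributing more than 9 just wastes the excess. So contributing exactly 9 is a best response.
Each player's payoff: 41 − 9 + 42 = 74.

74 tokens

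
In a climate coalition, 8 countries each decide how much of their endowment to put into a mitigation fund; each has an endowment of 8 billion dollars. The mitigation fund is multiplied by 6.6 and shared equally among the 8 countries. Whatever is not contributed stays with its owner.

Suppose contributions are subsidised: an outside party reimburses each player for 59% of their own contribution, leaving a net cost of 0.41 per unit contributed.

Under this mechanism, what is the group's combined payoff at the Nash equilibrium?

460.16 billion dollars

With the mechanism, a contributed unit returns (6.6/8) / 0.41 = 2.0122 per unit of net cost to the contributor — now above 1 — so contributing fully is weakly dominant for every player.
So the Nash equilibrium is full contribution by all 8; the group earns 8 × (8 × 0.59 + 6.6 × 8) = 460.16.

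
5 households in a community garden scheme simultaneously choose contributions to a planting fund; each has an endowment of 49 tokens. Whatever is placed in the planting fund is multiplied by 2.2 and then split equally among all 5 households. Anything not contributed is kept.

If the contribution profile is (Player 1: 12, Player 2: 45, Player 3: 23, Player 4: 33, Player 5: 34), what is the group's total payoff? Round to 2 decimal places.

Total contributed: 12 + 45 + 23 + 33 + 34 = 147; total kept: 5 × 49 − 147 = 98.
The planting fund pays out 2.2 × 147 = 323.40 in aggregate.
Group total = 98 + 323.40 = 421.40.

421.40 tokens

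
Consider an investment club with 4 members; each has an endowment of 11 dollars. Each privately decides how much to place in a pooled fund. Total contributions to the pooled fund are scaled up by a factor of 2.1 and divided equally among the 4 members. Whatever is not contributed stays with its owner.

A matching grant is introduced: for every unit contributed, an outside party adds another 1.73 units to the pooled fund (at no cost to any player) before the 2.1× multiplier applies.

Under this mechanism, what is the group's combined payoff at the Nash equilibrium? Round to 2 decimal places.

The effective private return per unit is now 2.1 × 2.73 / 4 = 1.4333 > 1, so every player's dominant strategy flips to full contribution.
So the Nash equilibrium is full contribution by all 4; the group earns 2.1 × 2.73 × 44 = 252.25.

252.25 dollars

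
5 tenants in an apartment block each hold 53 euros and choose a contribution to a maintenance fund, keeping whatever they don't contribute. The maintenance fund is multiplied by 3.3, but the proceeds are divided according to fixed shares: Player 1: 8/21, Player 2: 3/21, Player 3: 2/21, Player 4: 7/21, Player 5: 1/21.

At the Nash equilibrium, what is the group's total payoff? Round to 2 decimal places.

Player j's private return per contributed unit is 3.3 × (j's share). Contributing is weakly dominant for j when that share is at least 1/3.3 = 0.3030, and contributing 0 is dominant otherwise.
Player 1 and Player 4 clear that bar, contributing 53 each; the remaining 3 contribute 0. Total contributed: 106.
The maintenance fund pays out 3.3 × 106 = 349.80 in total (split across the unequal shares, but the aggregate is all that matters for the group sum).
The 3 free-riders keep 53 each, adding 159. Group total = 159 + 349.80 = 508.80.

508.80 euros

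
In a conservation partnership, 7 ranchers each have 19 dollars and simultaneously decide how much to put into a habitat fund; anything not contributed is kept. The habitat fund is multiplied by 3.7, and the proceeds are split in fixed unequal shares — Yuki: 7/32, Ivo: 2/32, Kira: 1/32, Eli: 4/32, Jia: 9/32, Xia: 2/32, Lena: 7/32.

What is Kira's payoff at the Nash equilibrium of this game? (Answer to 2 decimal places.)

21.20 dollars

A player with share s gets back 3.7·s per unit contributed, so full contribution is dominant for anyone with s > 1/3.7 = 0.2703 and zero contribution is dominant for anyone below.
The only share above 0.2703 is Jia's 9/32, contributing 19; the remaining 6 contribute 0. Total contributed: 19.
Kira keeps 19 and receives 3.7 × 19 × 1/32 = 2.20 from the habitat fund, for a payoff of 21.20.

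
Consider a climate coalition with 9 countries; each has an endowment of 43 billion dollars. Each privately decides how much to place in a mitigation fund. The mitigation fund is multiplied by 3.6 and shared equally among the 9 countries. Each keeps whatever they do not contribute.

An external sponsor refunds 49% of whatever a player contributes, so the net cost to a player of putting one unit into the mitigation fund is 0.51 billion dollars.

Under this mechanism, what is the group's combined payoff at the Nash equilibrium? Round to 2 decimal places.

387.00 billion dollars

With the mechanism, a contributed unit returns (3.6/9) / 0.51 = 0.7843 per unit of net cost — still below 1 — so contributing 0 remains dominant for every player.
At the Nash equilibrium no one contributes; group total payoff = 9 × 43 = 387.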